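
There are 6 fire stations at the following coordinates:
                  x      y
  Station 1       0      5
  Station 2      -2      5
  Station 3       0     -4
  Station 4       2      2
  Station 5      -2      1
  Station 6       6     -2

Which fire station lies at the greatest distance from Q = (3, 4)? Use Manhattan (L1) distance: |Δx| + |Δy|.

Station 3

d(Q, Station 1) = |3−0| + |4−5| = 3 + 1 = 4
d(Q, Station 2) = |3−(-2)| + |4−5| = 5 + 1 = 6
d(Q, Station 3) = |3−0| + |4−(-4)| = 3 + 8 = 11
d(Q, Station 4) = |3−2| + |4−2| = 1 + 2 = 3
d(Q, Station 5) = |3−(-2)| + |4−1| = 5 + 3 = 8
d(Q, Station 6) = |3−6| + |4−(-2)| = 3 + 6 = 9
The largest is to Station 3.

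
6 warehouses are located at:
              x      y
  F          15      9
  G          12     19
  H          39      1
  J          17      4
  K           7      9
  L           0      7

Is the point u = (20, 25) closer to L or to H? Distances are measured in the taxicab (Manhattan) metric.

d(u,L) = |20−0| + |25−7| = 20 + 18 = 38
d(u,H) = |20−39| + |25−1| = 19 + 24 = 43
38 < 43, so L is closer.

L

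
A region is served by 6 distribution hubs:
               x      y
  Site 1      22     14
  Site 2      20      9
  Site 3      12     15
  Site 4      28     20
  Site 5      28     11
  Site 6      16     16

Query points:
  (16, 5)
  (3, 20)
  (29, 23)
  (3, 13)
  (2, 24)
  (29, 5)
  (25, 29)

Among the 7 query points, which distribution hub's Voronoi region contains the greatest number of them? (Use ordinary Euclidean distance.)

(16, 5) — d² to each: Site 1:117, Site 2:32, Site 3:116, Site 4:369, Site 5:180, Site 6:121 → nearest is Site 2
(3, 20) — d² to each: Site 1:397, Site 2:410, Site 3:106, Site 4:625, Site 5:706, Site 6:185 → nearest is Site 3
(29, 23) — d² to each: Site 1:130, Site 2:277, Site 3:353, Site 4:10, Site 5:145, Site 6:218 → nearest is Site 4
(3, 13) — d² to each: Site 1:362, Site 2:305, Site 3:85, Site 4:674, Site 5:629, Site 6:178 → nearest is Site 3
(2, 24) — d² to each: Site 1:500, Site 2:549, Site 3:181, Site 4:692, Site 5:845, Site 6:260 → nearest is Site 3
(29, 5) — d² to each: Site 1:130, Site 2:97, Site 3:389, Site 4:226, Site 5:37, Site 6:290 → nearest is Site 5
(25, 29) — d² to each: Site 1:234, Site 2:425, Site 3:365, Site 4:90, Site 5:333, Site 6:250 → nearest is Site 4
Tally — Site 2:1, Site 3:3, Site 4:2, Site 5:1. Site 3 captures the most (3).

Site 3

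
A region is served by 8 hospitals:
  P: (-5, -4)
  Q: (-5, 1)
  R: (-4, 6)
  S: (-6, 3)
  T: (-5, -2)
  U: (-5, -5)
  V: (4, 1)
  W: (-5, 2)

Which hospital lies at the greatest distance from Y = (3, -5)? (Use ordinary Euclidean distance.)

R

Compare squared distances (the ordering matches that of the actual distances):
|YP|² = 64 + 1 = 65
|YQ|² = 64 + 36 = 100
|YR|² = 49 + 121 = 170
|YS|² = 81 + 64 = 145
|YT|² = 64 + 9 = 73
|YU|² = 64 + 0 = 64
|YV|² = 1 + 36 = 37
|YW|² = 64 + 49 = 113
The largest is to R.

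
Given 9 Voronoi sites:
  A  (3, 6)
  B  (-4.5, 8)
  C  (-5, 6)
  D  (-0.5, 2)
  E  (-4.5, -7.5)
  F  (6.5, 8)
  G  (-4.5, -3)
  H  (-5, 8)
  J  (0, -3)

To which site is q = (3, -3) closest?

J

Squared Euclidean distances:
|qA|² = (3−3)² + (-3−6)² = 0 + 81 = 81
|qB|² = (3−(-4.5))² + (-3−8)² = 56.25 + 121 = 177.25
|qC|² = (3−(-5))² + (-3−6)² = 64 + 81 = 145
|qD|² = (3−(-0.5))² + (-3−2)² = 12.25 + 25 = 37.25
|qE|² = (3−(-4.5))² + (-3−(-7.5))² = 56.25 + 20.25 = 76.5
|qF|² = (3−6.5)² + (-3−8)² = 12.25 + 121 = 133.25
|qG|² = (3−(-4.5))² + (-3−(-3))² = 56.25 + 0 = 56.25
|qH|² = (3−(-5))² + (-3−8)² = 64 + 121 = 185
|qJ|² = (3−0)² + (-3−(-3))² = 9 + 0 = 9
J is nearest.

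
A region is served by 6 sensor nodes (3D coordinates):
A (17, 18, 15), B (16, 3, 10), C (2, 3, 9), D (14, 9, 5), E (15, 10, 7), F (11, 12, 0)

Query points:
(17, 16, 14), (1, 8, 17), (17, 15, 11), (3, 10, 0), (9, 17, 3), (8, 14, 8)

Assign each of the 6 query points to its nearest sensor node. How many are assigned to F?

2

(17, 16, 14) — d² to each: A:5, B:186, C:419, D:139, E:89, F:248 → nearest is A
(1, 8, 17) — d² to each: A:360, B:299, C:90, D:314, E:300, F:405 → nearest is C
(17, 15, 11) — d² to each: A:25, B:146, C:373, D:81, E:45, F:166 → nearest is A
(3, 10, 0) — d² to each: A:485, B:318, C:131, D:147, E:193, F:68 → nearest is F
(9, 17, 3) — d² to each: A:209, B:294, C:281, D:93, E:101, F:38 → nearest is F
(8, 14, 8) — d² to each: A:146, B:189, C:158, D:70, E:66, F:77 → nearest is E
2 of the 6 points have F as nearest.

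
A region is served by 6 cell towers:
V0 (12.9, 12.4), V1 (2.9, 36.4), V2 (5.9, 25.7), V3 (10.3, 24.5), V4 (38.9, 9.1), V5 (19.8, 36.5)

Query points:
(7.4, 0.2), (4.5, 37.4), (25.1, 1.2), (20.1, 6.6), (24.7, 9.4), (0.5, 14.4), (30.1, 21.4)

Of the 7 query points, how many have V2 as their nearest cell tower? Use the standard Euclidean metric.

(7.4, 0.2) — d² to each: V0:179.09, V1:1330.69, V2:652.5, V3:598.9, V4:1071.46, V5:1471.45 → nearest is V0
(4.5, 37.4) — d² to each: V0:695.56, V1:3.56, V2:138.85, V3:200.05, V4:1984.25, V5:234.9 → nearest is V1
(25.1, 1.2) — d² to each: V0:274.28, V1:1731.88, V2:968.89, V3:761.93, V4:252.85, V5:1274.18 → nearest is V4
(20.1, 6.6) — d² to each: V0:85.48, V1:1183.88, V2:566.45, V3:416.45, V4:359.69, V5:894.1 → nearest is V0
(24.7, 9.4) — d² to each: V0:148.24, V1:1204.24, V2:619.13, V3:435.37, V4:201.73, V5:758.42 → nearest is V0
(0.5, 14.4) — d² to each: V0:157.76, V1:489.76, V2:156.85, V3:198.05, V4:1502.65, V5:860.9 → nearest is V2
(30.1, 21.4) — d² to each: V0:376.84, V1:964.84, V2:604.13, V3:401.65, V4:228.73, V5:334.1 → nearest is V4
1 of the 7 points has V2 as nearest.

1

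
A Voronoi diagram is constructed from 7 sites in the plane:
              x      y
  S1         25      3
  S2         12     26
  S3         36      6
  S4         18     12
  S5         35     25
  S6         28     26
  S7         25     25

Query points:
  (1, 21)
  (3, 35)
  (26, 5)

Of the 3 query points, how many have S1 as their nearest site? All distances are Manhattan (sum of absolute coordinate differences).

(1, 21) — d to each: S1:42, S2:16, S3:50, S4:26, S5:38, S6:32, S7:28 → nearest is S2
(3, 35) — d to each: S1:54, S2:18, S3:62, S4:38, S5:42, S6:34, S7:32 → nearest is S2
(26, 5) — d to each: S1:3, S2:35, S3:11, S4:15, S5:29, S6:23, S7:21 → nearest is S1
1 of the 3 points has S1 as nearest.

1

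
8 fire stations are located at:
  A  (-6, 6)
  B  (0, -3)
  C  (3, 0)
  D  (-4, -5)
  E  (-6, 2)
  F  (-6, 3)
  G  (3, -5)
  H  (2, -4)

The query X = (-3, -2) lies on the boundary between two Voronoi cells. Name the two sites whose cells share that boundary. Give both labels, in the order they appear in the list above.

B and D

Squared distances from X to each site:
|XA|² = 9 + 64 = 73
|XB|² = 9 + 1 = 10
|XC|² = 36 + 4 = 40
|XD|² = 1 + 9 = 10
|XE|² = 9 + 16 = 25
|XF|² = 9 + 25 = 34
|XG|² = 36 + 9 = 45
|XH|² = 25 + 4 = 29
X is equidistant from B and D (both at squared distance 10), and every other site is strictly farther — so X lies on the B–D Voronoi edge.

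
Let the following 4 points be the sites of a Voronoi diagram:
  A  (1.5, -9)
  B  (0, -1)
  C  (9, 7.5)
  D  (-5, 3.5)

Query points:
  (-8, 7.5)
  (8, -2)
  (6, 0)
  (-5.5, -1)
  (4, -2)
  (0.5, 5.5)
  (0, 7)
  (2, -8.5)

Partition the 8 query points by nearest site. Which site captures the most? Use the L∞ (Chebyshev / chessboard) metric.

(-8, 7.5) — d to each: A:16.5, B:8.5, C:17, D:4 → nearest is D
(8, -2) — d to each: A:7, B:8, C:9.5, D:13 → nearest is A
(6, 0) — d to each: A:9, B:6, C:7.5, D:11 → nearest is B
(-5.5, -1) — d to each: A:8, B:5.5, C:14.5, D:4.5 → nearest is D
(4, -2) — d to each: A:7, B:4, C:9.5, D:9 → nearest is B
(0.5, 5.5) — d to each: A:14.5, B:6.5, C:8.5, D:5.5 → nearest is D
(0, 7) — d to each: A:16, B:8, C:9, D:5 → nearest is D
(2, -8.5) — d to each: A:0.5, B:7.5, C:16, D:12 → nearest is A
Tally — A:2, B:2, D:4. D captures the most (4).

D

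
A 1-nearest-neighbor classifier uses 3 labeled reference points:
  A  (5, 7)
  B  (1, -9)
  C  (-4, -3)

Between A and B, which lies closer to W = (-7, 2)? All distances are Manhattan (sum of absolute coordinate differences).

A

d(W,A) = |-7−5| + |2−7| = 12 + 5 = 17
d(W,B) = |-7−1| + |2−(-9)| = 8 + 11 = 19
17 < 19, so A is closer.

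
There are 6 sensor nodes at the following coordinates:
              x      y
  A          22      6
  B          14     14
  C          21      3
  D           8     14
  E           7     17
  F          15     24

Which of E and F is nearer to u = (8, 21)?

Compare squared distances:
|uE|² = (8−7)² + (21−17)² = 1 + 16 = 17
|uF|² = (8−15)² + (21−24)² = 49 + 9 = 58
17 < 58, so E is closer.

E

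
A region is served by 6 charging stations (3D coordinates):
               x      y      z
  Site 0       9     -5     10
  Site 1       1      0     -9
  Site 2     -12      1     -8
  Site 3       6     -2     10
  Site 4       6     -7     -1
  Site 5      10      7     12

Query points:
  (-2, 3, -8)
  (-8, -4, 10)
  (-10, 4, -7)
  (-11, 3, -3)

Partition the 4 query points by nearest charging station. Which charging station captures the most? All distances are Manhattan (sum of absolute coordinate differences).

Site 2

(-2, 3, -8) — d to each: Site 0:37, Site 1:7, Site 2:12, Site 3:31, Site 4:25, Site 5:36 → nearest is Site 1
(-8, -4, 10) — d to each: Site 0:18, Site 1:32, Site 2:27, Site 3:16, Site 4:28, Site 5:31 → nearest is Site 3
(-10, 4, -7) — d to each: Site 0:45, Site 1:17, Site 2:6, Site 3:39, Site 4:33, Site 5:42 → nearest is Site 2
(-11, 3, -3) — d to each: Site 0:41, Site 1:21, Site 2:8, Site 3:35, Site 4:29, Site 5:40 → nearest is Site 2
Tally — Site 1:1, Site 2:2, Site 3:1. Site 2 captures the most (2).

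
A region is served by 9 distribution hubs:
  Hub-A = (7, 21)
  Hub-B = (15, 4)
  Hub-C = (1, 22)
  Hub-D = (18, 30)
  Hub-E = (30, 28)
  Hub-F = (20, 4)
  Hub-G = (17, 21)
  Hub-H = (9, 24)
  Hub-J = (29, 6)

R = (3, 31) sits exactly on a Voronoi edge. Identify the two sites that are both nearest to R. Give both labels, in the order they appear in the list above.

Squared distances from R to each site:
d²(R, Hub-A) = 16 + 100 = 116
d²(R, Hub-B) = 144 + 729 = 873
d²(R, Hub-C) = 4 + 81 = 85
d²(R, Hub-D) = 225 + 1 = 226
d²(R, Hub-E) = 729 + 9 = 738
d²(R, Hub-F) = 289 + 729 = 1018
d²(R, Hub-G) = 196 + 100 = 296
d²(R, Hub-H) = 36 + 49 = 85
d²(R, Hub-J) = 676 + 625 = 1301
R is equidistant from Hub-C and Hub-H (both at squared distance 85), and every other site is strictly farther — so R lies on the Hub-C–Hub-H Voronoi edge.

Hub-C and Hub-H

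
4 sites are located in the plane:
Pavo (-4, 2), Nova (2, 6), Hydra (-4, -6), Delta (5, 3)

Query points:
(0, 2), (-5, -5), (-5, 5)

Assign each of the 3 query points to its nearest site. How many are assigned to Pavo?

(0, 2) — d² to each: Pavo:16, Nova:20, Hydra:80, Delta:26 → nearest is Pavo
(-5, -5) — d² to each: Pavo:50, Nova:170, Hydra:2, Delta:164 → nearest is Hydra
(-5, 5) — d² to each: Pavo:10, Nova:50, Hydra:122, Delta:104 → nearest is Pavo
2 of the 3 points have Pavo as nearest.

2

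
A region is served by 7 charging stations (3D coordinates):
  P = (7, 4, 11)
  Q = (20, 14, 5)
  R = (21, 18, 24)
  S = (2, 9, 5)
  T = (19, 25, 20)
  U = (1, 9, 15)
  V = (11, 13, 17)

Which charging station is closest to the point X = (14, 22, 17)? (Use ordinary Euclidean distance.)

Since √ is increasing, it suffices to compare squared distances:
|XP|² = (14−7)² + (22−4)² + (17−11)² = 49 + 324 + 36 = 409
|XQ|² = (14−20)² + (22−14)² + (17−5)² = 36 + 64 + 144 = 244
|XR|² = (14−21)² + (22−18)² + (17−24)² = 49 + 16 + 49 = 114
|XS|² = (14−2)² + (22−9)² + (17−5)² = 144 + 169 + 144 = 457
|XT|² = (14−19)² + (22−25)² + (17−20)² = 25 + 9 + 9 = 43
|XU|² = (14−1)² + (22−9)² + (17−15)² = 169 + 169 + 4 = 342
|XV|² = (14−11)² + (22−13)² + (17−17)² = 9 + 81 + 0 = 90
Minimum is at T.

T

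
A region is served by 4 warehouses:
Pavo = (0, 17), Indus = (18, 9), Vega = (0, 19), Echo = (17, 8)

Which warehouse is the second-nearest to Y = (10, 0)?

Since √ is increasing, it suffices to compare squared distances:
d²(Y, Pavo) = 100 + 289 = 389
d²(Y, Indus) = 64 + 81 = 145
d²(Y, Vega) = 100 + 361 = 461
d²(Y, Echo) = 49 + 64 = 113
Sorted ascending: Echo, Indus, Pavo, … — the second-nearest is Indus.

Indus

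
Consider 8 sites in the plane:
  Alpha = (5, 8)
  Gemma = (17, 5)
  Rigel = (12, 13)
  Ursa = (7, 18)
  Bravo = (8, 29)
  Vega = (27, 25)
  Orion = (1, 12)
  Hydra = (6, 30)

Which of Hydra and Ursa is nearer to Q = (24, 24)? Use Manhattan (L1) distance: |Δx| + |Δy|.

Ursa

d(Q, Hydra) = |24−6| + |24−30| = 18 + 6 = 24
d(Q, Ursa) = |24−7| + |24−18| = 17 + 6 = 23
24 > 23, so Ursa is closer.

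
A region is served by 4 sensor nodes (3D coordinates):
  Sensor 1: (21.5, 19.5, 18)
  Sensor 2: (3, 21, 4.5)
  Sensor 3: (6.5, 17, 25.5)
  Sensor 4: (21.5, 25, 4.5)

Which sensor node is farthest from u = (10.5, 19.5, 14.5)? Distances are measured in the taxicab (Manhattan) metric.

Sensor 4

d(u, Sensor 1) = |10.5−21.5| + |19.5−19.5| + |14.5−18| = 11 + 0 + 3.5 = 14.5
d(u, Sensor 2) = |10.5−3| + |19.5−21| + |14.5−4.5| = 7.5 + 1.5 + 10 = 19
d(u, Sensor 3) = |10.5−6.5| + |19.5−17| + |14.5−25.5| = 4 + 2.5 + 11 = 17.5
d(u, Sensor 4) = |10.5−21.5| + |19.5−25| + |14.5−4.5| = 11 + 5.5 + 10 = 26.5
The largest is to Sensor 4.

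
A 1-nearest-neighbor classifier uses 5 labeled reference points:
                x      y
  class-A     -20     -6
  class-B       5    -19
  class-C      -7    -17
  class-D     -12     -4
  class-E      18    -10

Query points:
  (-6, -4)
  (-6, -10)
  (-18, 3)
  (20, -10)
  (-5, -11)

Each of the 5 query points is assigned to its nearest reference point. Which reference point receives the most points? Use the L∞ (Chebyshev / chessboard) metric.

class-D

(-6, -4) — d to each: class-A:14, class-B:15, class-C:13, class-D:6, class-E:24 → nearest is class-D
(-6, -10) — d to each: class-A:14, class-B:11, class-C:7, class-D:6, class-E:24 → nearest is class-D
(-18, 3) — d to each: class-A:9, class-B:23, class-C:20, class-D:7, class-E:36 → nearest is class-D
(20, -10) — d to each: class-A:40, class-B:15, class-C:27, class-D:32, class-E:2 → nearest is class-E
(-5, -11) — d to each: class-A:15, class-B:10, class-C:6, class-D:7, class-E:23 → nearest is class-C
Tally — class-C:1, class-D:3, class-E:1. class-D captures the most (3).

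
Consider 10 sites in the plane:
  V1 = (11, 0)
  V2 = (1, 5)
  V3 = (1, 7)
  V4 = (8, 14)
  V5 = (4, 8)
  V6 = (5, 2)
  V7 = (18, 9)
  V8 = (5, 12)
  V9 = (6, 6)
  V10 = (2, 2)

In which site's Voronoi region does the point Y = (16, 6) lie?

Compare squared distances (the ordering matches that of the actual distances):
|YV1|² = (16−11)² + (6−0)² = 25 + 36 = 61
|YV2|² = (16−1)² + (6−5)² = 225 + 1 = 226
|YV3|² = (16−1)² + (6−7)² = 225 + 1 = 226
|YV4|² = (16−8)² + (6−14)² = 64 + 64 = 128
|YV5|² = (16−4)² + (6−8)² = 144 + 4 = 148
|YV6|² = (16−5)² + (6−2)² = 121 + 16 = 137
|YV7|² = (16−18)² + (6−9)² = 4 + 9 = 13
|YV8|² = (16−5)² + (6−12)² = 121 + 36 = 157
|YV9|² = (16−6)² + (6−6)² = 100 + 0 = 100
d²(Y, V10) = (16−2)² + (6−2)² = 196 + 16 = 212
The smallest is to V7, so Y lies in the Voronoi region of V7.

V7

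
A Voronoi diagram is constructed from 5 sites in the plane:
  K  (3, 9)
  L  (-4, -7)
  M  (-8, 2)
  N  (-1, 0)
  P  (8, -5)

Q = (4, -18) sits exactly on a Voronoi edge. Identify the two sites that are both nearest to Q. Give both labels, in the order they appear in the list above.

Squared distances from Q to each site:
|QK|² = (4−3)² + (-18−9)² = 1 + 729 = 730
|QL|² = (4−(-4))² + (-18−(-7))² = 64 + 121 = 185
|QM|² = (4−(-8))² + (-18−2)² = 144 + 400 = 544
|QN|² = (4−(-1))² + (-18−0)² = 25 + 324 = 349
|QP|² = (4−8)² + (-18−(-5))² = 16 + 169 = 185
Q is equidistant from L and P (both at squared distance 185), and every other site is strictly farther — so Q lies on the L–P Voronoi edge.

L and P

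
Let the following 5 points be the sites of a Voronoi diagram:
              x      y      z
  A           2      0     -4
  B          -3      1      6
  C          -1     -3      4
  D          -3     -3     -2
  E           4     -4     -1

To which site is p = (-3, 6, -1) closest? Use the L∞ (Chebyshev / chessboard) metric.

A

d(p,A) = max(5, 6, 3) = 6
d(p,B) = max(0, 5, 7) = 7
d(p,C) = max(2, 9, 5) = 9
d(p,D) = max(0, 9, 1) = 9
d(p,E) = max(7, 10, 0) = 10
A is nearest.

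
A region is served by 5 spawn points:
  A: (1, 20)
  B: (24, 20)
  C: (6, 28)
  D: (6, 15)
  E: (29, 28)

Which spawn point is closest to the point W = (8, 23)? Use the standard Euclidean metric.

C

Since √ is increasing, it suffices to compare squared distances:
|WA|² = (8−1)² + (23−20)² = 49 + 9 = 58
|WB|² = (8−24)² + (23−20)² = 256 + 9 = 265
|WC|² = (8−6)² + (23−28)² = 4 + 25 = 29
|WD|² = (8−6)² + (23−15)² = 4 + 64 = 68
|WE|² = (8−29)² + (23−28)² = 441 + 25 = 466
The smallest is to C, so W lies in the Voronoi region of C.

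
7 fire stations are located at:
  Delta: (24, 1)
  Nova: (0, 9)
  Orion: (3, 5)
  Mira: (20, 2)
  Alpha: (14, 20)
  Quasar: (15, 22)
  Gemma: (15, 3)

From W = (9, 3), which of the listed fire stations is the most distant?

Since √ is increasing, it suffices to compare squared distances:
d²(W, Delta) = 225 + 4 = 229
d²(W, Nova) = 81 + 36 = 117
d²(W, Orion) = 36 + 4 = 40
d²(W, Mira) = 121 + 1 = 122
d²(W, Alpha) = 25 + 289 = 314
d²(W, Quasar) = 36 + 361 = 397
d²(W, Gemma) = 36 + 0 = 36
The largest is to Quasar.

Quasar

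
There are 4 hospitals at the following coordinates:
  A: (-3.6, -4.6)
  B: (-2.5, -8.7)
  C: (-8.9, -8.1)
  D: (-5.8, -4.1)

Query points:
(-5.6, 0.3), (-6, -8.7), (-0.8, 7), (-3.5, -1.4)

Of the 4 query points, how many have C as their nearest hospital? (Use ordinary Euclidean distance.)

1

(-5.6, 0.3) — d² to each: A:28.01, B:90.61, C:81.45, D:19.4 → nearest is D
(-6, -8.7) — d² to each: A:22.57, B:12.25, C:8.77, D:21.2 → nearest is C
(-0.8, 7) — d² to each: A:142.4, B:249.38, C:293.62, D:148.21 → nearest is A
(-3.5, -1.4) — d² to each: A:10.25, B:54.29, C:74.05, D:12.58 → nearest is A
1 of the 4 points has C as nearest.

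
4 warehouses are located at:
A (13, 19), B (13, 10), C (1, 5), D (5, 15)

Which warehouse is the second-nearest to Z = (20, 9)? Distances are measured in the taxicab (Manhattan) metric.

d(Z,A) = |20−13| + |9−19| = 7 + 10 = 17
d(Z,B) = |20−13| + |9−10| = 7 + 1 = 8
d(Z,C) = |20−1| + |9−5| = 19 + 4 = 23
d(Z,D) = |20−5| + |9−15| = 15 + 6 = 21
Sorted ascending: B, A, D, … — the second-nearest is A.

A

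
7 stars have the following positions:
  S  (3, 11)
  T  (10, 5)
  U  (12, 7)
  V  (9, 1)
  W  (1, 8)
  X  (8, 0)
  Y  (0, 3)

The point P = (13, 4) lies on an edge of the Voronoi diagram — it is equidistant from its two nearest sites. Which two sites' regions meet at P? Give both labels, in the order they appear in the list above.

Squared distances from P to each site:
|PS|² = 100 + 49 = 149
|PT|² = 9 + 1 = 10
|PU|² = 1 + 9 = 10
|PV|² = 16 + 9 = 25
|PW|² = 144 + 16 = 160
|PX|² = 25 + 16 = 41
|PY|² = 169 + 1 = 170
P is equidistant from T and U (both at squared distance 10), and every other site is strictly farther — so P lies on the T–U Voronoi edge.

T and U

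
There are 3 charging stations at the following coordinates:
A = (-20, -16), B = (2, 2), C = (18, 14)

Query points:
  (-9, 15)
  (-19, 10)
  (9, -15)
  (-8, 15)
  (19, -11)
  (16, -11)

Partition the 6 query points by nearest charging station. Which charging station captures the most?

(-9, 15) — d² to each: A:1082, B:290, C:730 → nearest is B
(-19, 10) — d² to each: A:677, B:505, C:1385 → nearest is B
(9, -15) — d² to each: A:842, B:338, C:922 → nearest is B
(-8, 15) — d² to each: A:1105, B:269, C:677 → nearest is B
(19, -11) — d² to each: A:1546, B:458, C:626 → nearest is B
(16, -11) — d² to each: A:1321, B:365, C:629 → nearest is B
Tally — B:6. B captures the most (6).

B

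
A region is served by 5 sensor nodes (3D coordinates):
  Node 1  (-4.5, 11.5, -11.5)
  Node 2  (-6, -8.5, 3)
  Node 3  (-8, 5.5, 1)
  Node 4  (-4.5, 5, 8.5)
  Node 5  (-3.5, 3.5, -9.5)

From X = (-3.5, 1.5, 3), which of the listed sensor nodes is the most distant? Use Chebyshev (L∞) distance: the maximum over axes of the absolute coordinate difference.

Node 1

d(X, Node 1) = max(1, 10, 14.5) = 14.5
d(X, Node 2) = max(2.5, 10, 0) = 10
d(X, Node 3) = max(4.5, 4, 2) = 4.5
d(X, Node 4) = max(1, 3.5, 5.5) = 5.5
d(X, Node 5) = max(0, 2, 12.5) = 12.5
The largest is to Node 1.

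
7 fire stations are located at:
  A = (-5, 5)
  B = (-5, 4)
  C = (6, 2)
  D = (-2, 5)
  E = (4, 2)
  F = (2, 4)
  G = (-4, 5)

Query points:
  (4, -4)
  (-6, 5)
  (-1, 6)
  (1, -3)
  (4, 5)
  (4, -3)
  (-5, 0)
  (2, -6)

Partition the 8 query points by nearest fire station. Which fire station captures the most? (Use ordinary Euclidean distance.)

E

(4, -4) — d² to each: A:162, B:145, C:40, D:117, E:36, F:68, G:145 → nearest is E
(-6, 5) — d² to each: A:1, B:2, C:153, D:16, E:109, F:65, G:4 → nearest is A
(-1, 6) — d² to each: A:17, B:20, C:65, D:2, E:41, F:13, G:10 → nearest is D
(1, -3) — d² to each: A:100, B:85, C:50, D:73, E:34, F:50, G:89 → nearest is E
(4, 5) — d² to each: A:81, B:82, C:13, D:36, E:9, F:5, G:64 → nearest is F
(4, -3) — d² to each: A:145, B:130, C:29, D:100, E:25, F:53, G:128 → nearest is E
(-5, 0) — d² to each: A:25, B:16, C:125, D:34, E:85, F:65, G:26 → nearest is B
(2, -6) — d² to each: A:170, B:149, C:80, D:137, E:68, F:100, G:157 → nearest is E
Tally — A:1, B:1, D:1, E:4, F:1. E captures the most (4).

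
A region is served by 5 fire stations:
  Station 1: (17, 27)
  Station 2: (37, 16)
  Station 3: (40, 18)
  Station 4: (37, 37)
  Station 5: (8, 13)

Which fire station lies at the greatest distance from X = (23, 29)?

Station 5

Squared Euclidean distances:
d²(X, Station 1) = (23−17)² + (29−27)² = 36 + 4 = 40
d²(X, Station 2) = (23−37)² + (29−16)² = 196 + 169 = 365
d²(X, Station 3) = (23−40)² + (29−18)² = 289 + 121 = 410
d²(X, Station 4) = (23−37)² + (29−37)² = 196 + 64 = 260
d²(X, Station 5) = (23−8)² + (29−13)² = 225 + 256 = 481
The largest is to Station 5.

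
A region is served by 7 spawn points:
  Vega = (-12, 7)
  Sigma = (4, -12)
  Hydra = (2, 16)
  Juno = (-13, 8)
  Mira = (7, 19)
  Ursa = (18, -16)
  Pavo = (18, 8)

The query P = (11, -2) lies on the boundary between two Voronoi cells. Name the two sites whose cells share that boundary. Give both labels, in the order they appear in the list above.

Squared distances from P to each site:
d²(P, Vega) = (11−(-12))² + (-2−7)² = 529 + 81 = 610
d²(P, Sigma) = (11−4)² + (-2−(-12))² = 49 + 100 = 149
d²(P, Hydra) = (11−2)² + (-2−16)² = 81 + 324 = 405
d²(P, Juno) = (11−(-13))² + (-2−8)² = 576 + 100 = 676
d²(P, Mira) = (11−7)² + (-2−19)² = 16 + 441 = 457
d²(P, Ursa) = (11−18)² + (-2−(-16))² = 49 + 196 = 245
d²(P, Pavo) = (11−18)² + (-2−8)² = 49 + 100 = 149
P is equidistant from Sigma and Pavo (both at squared distance 149), and every other site is strictly farther — so P lies on the Sigma–Pavo Voronoi edge.

Sigma and Pavo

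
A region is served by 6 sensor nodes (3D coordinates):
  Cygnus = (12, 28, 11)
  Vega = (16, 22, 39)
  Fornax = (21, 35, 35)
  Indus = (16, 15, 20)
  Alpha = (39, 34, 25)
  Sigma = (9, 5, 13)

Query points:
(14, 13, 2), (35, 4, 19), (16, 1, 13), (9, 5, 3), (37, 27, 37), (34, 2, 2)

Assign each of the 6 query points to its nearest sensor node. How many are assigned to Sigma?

4

(14, 13, 2) — d² to each: Cygnus:310, Vega:1454, Fornax:1622, Indus:332, Alpha:1595, Sigma:210 → nearest is Sigma
(35, 4, 19) — d² to each: Cygnus:1169, Vega:1085, Fornax:1413, Indus:483, Alpha:952, Sigma:713 → nearest is Indus
(16, 1, 13) — d² to each: Cygnus:749, Vega:1117, Fornax:1665, Indus:245, Alpha:1762, Sigma:65 → nearest is Sigma
(9, 5, 3) — d² to each: Cygnus:602, Vega:1634, Fornax:2068, Indus:438, Alpha:2225, Sigma:100 → nearest is Sigma
(37, 27, 37) — d² to each: Cygnus:1302, Vega:470, Fornax:324, Indus:874, Alpha:197, Sigma:1844 → nearest is Alpha
(34, 2, 2) — d² to each: Cygnus:1241, Vega:2093, Fornax:2347, Indus:817, Alpha:1578, Sigma:755 → nearest is Sigma
4 of the 6 points have Sigma as nearest.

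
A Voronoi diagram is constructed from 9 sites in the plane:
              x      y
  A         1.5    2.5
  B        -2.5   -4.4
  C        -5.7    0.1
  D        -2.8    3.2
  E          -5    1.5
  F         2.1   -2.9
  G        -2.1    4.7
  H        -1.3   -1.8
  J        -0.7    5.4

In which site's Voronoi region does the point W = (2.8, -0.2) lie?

Since √ is increasing, it suffices to compare squared distances:
|WA|² = (2.8−1.5)² + (-0.2−2.5)² = 1.69 + 7.29 = 8.98
|WB|² = (2.8−(-2.5))² + (-0.2−(-4.4))² = 28.09 + 17.64 = 45.73
|WC|² = (2.8−(-5.7))² + (-0.2−0.1)² = 72.25 + 0.09 = 72.34
|WD|² = (2.8−(-2.8))² + (-0.2−3.2)² = 31.36 + 11.56 = 42.92
|WE|² = (2.8−(-5))² + (-0.2−1.5)² = 60.84 + 2.89 = 63.73
|WF|² = (2.8−2.1)² + (-0.2−(-2.9))² = 0.49 + 7.29 = 7.78
|WG|² = (2.8−(-2.1))² + (-0.2−4.7)² = 24.01 + 24.01 = 48.02
|WH|² = (2.8−(-1.3))² + (-0.2−(-1.8))² = 16.81 + 2.56 = 19.37
|WJ|² = (2.8−(-0.7))² + (-0.2−5.4)² = 12.25 + 31.36 = 43.61
Minimum is at F.

F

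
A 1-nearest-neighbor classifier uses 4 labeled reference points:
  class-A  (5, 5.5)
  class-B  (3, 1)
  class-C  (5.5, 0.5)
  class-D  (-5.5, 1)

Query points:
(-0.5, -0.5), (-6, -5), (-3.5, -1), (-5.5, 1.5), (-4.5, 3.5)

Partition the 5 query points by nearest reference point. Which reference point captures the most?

class-D

(-0.5, -0.5) — d² to each: class-A:66.25, class-B:14.5, class-C:37, class-D:27.25 → nearest is class-B
(-6, -5) — d² to each: class-A:231.25, class-B:117, class-C:162.5, class-D:36.25 → nearest is class-D
(-3.5, -1) — d² to each: class-A:114.5, class-B:46.25, class-C:83.25, class-D:8 → nearest is class-D
(-5.5, 1.5) — d² to each: class-A:126.25, class-B:72.5, class-C:122, class-D:0.25 → nearest is class-D
(-4.5, 3.5) — d² to each: class-A:94.25, class-B:62.5, class-C:109, class-D:7.25 → nearest is class-D
Tally — class-B:1, class-D:4. class-D captures the most (4).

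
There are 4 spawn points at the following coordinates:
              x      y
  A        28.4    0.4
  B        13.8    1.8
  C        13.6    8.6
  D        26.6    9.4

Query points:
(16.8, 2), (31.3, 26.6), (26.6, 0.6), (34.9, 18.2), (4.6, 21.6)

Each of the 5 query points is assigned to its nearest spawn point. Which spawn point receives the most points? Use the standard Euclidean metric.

(16.8, 2) — d² to each: A:137.12, B:9.04, C:53.8, D:150.8 → nearest is B
(31.3, 26.6) — d² to each: A:694.85, B:921.29, C:637.29, D:317.93 → nearest is D
(26.6, 0.6) — d² to each: A:3.28, B:165.28, C:233, D:77.44 → nearest is A
(34.9, 18.2) — d² to each: A:359.09, B:714.17, C:545.85, D:146.33 → nearest is D
(4.6, 21.6) — d² to each: A:1015.88, B:476.68, C:250, D:632.84 → nearest is C
Tally — A:1, B:1, C:1, D:2. D captures the most (2).

D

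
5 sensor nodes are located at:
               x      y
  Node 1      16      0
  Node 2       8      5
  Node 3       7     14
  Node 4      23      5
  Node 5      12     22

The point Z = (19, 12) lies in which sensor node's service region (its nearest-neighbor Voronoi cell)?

Node 4

Since √ is increasing, it suffices to compare squared distances:
d²(Z, Node 1) = (19−16)² + (12−0)² = 9 + 144 = 153
d²(Z, Node 2) = (19−8)² + (12−5)² = 121 + 49 = 170
d²(Z, Node 3) = (19−7)² + (12−14)² = 144 + 4 = 148
d²(Z, Node 4) = (19−23)² + (12−5)² = 16 + 49 = 65
d²(Z, Node 5) = (19−12)² + (12−22)² = 49 + 100 = 149
The smallest is to Node 4, so Z lies in the Voronoi region of Node 4.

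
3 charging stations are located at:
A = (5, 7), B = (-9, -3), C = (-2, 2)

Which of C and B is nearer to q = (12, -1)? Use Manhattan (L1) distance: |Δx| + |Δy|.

C

d(q,C) = |12−(-2)| + |-1−2| = 14 + 3 = 17
d(q,B) = |12−(-9)| + |-1−(-3)| = 21 + 2 = 23
17 < 23, so C is closer.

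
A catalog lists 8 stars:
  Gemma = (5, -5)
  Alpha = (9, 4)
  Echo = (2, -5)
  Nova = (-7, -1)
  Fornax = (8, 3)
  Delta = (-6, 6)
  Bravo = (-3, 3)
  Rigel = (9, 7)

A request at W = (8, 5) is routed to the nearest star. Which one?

Alpha

Squared Euclidean distances:
d²(W, Gemma) = 9 + 100 = 109
d²(W, Alpha) = 1 + 1 = 2
d²(W, Echo) = 36 + 100 = 136
d²(W, Nova) = 225 + 36 = 261
d²(W, Fornax) = 0 + 4 = 4
d²(W, Delta) = 196 + 1 = 197
d²(W, Bravo) = 121 + 4 = 125
d²(W, Rigel) = 1 + 4 = 5
Alpha is nearest.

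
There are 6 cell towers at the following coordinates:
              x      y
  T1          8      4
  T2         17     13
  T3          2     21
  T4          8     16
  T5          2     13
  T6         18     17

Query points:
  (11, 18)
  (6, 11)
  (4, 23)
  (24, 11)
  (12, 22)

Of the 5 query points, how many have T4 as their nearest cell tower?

(11, 18) — d² to each: T1:205, T2:61, T3:90, T4:13, T5:106, T6:50 → nearest is T4
(6, 11) — d² to each: T1:53, T2:125, T3:116, T4:29, T5:20, T6:180 → nearest is T5
(4, 23) — d² to each: T1:377, T2:269, T3:8, T4:65, T5:104, T6:232 → nearest is T3
(24, 11) — d² to each: T1:305, T2:53, T3:584, T4:281, T5:488, T6:72 → nearest is T2
(12, 22) — d² to each: T1:340, T2:106, T3:101, T4:52, T5:181, T6:61 → nearest is T4
2 of the 5 points have T4 as nearest.

2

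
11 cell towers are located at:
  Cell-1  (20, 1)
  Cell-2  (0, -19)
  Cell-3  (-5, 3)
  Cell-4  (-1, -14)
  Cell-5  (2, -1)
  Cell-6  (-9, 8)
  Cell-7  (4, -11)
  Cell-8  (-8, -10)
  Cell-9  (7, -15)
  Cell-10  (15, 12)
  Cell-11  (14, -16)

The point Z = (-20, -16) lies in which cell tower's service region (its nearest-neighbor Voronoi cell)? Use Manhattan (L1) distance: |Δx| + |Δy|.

Cell-8

d(Z, Cell-1) = |-20−20| + |-16−1| = 40 + 17 = 57
d(Z, Cell-2) = |-20−0| + |-16−(-19)| = 20 + 3 = 23
d(Z, Cell-3) = |-20−(-5)| + |-16−3| = 15 + 19 = 34
d(Z, Cell-4) = |-20−(-1)| + |-16−(-14)| = 19 + 2 = 21
d(Z, Cell-5) = |-20−2| + |-16−(-1)| = 22 + 15 = 37
d(Z, Cell-6) = |-20−(-9)| + |-16−8| = 11 + 24 = 35
d(Z, Cell-7) = |-20−4| + |-16−(-11)| = 24 + 5 = 29
d(Z, Cell-8) = |-20−(-8)| + |-16−(-10)| = 12 + 6 = 18
d(Z, Cell-9) = |-20−7| + |-16−(-15)| = 27 + 1 = 28
d(Z, Cell-10) = |-20−15| + |-16−12| = 35 + 28 = 63
d(Z, Cell-11) = |-20−14| + |-16−(-16)| = 34 + 0 = 34
Minimum is at Cell-8.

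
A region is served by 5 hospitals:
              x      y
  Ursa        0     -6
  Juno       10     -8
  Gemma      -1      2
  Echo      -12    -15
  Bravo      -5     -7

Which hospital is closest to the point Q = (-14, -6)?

Compare squared distances (the ordering matches that of the actual distances):
d²(Q, Ursa) = (-14−0)² + (-6−(-6))² = 196 + 0 = 196
d²(Q, Juno) = (-14−10)² + (-6−(-8))² = 576 + 4 = 580
d²(Q, Gemma) = (-14−(-1))² + (-6−2)² = 169 + 64 = 233
d²(Q, Echo) = (-14−(-12))² + (-6−(-15))² = 4 + 81 = 85
d²(Q, Bravo) = (-14−(-5))² + (-6−(-7))² = 81 + 1 = 82
Bravo is nearest.

Bravo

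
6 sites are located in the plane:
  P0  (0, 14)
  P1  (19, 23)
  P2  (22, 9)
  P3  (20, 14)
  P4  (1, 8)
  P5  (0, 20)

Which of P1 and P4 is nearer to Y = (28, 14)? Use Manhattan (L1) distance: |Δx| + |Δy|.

d(Y,P1) = |28−19| + |14−23| = 9 + 9 = 18
d(Y,P4) = |28−1| + |14−8| = 27 + 6 = 33
18 < 33, so P1 is closer.

P1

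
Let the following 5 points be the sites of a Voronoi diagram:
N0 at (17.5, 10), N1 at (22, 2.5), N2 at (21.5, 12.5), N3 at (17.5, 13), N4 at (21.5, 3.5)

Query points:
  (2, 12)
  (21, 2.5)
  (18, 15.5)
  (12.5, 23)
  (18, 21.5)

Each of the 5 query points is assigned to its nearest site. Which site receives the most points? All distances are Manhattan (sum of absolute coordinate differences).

N3

(2, 12) — d to each: N0:17.5, N1:29.5, N2:20, N3:16.5, N4:28 → nearest is N3
(21, 2.5) — d to each: N0:11, N1:1, N2:10.5, N3:14, N4:1.5 → nearest is N1
(18, 15.5) — d to each: N0:6, N1:17, N2:6.5, N3:3, N4:15.5 → nearest is N3
(12.5, 23) — d to each: N0:18, N1:30, N2:19.5, N3:15, N4:28.5 → nearest is N3
(18, 21.5) — d to each: N0:12, N1:23, N2:12.5, N3:9, N4:21.5 → nearest is N3
Tally — N1:1, N3:4. N3 captures the most (4).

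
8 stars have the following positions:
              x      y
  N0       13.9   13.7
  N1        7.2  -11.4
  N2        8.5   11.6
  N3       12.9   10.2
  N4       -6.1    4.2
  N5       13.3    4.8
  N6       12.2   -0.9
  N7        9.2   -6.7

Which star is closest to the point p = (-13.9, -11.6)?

N4

Squared Euclidean distances:
|pN0|² = (-13.9−13.9)² + (-11.6−13.7)² = 772.84 + 640.09 = 1412.93
|pN1|² = (-13.9−7.2)² + (-11.6−(-11.4))² = 445.21 + 0.04 = 445.25
|pN2|² = (-13.9−8.5)² + (-11.6−11.6)² = 501.76 + 538.24 = 1040
|pN3|² = (-13.9−12.9)² + (-11.6−10.2)² = 718.24 + 475.24 = 1193.48
|pN4|² = (-13.9−(-6.1))² + (-11.6−4.2)² = 60.84 + 249.64 = 310.48
|pN5|² = (-13.9−13.3)² + (-11.6−4.8)² = 739.84 + 268.96 = 1008.8
|pN6|² = (-13.9−12.2)² + (-11.6−(-0.9))² = 681.21 + 114.49 = 795.7
|pN7|² = (-13.9−9.2)² + (-11.6−(-6.7))² = 533.61 + 24.01 = 557.62
N4 is nearest.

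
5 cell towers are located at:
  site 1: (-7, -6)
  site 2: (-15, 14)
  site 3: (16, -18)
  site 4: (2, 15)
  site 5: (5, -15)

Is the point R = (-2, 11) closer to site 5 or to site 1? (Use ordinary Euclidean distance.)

site 1

Compare squared distances:
d²(R, site 5) = (-2−5)² + (11−(-15))² = 49 + 676 = 725
d²(R, site 1) = (-2−(-7))² + (11−(-6))² = 25 + 289 = 314
725 > 314, so site 1 is closer.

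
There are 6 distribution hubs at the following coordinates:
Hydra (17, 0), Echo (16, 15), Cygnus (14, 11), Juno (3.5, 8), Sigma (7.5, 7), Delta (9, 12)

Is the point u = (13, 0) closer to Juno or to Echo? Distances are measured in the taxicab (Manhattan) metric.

d(u, Juno) = |13−3.5| + |0−8| = 9.5 + 8 = 17.5
d(u, Echo) = |13−16| + |0−15| = 3 + 15 = 18
17.5 < 18, so Juno is closer.

Juno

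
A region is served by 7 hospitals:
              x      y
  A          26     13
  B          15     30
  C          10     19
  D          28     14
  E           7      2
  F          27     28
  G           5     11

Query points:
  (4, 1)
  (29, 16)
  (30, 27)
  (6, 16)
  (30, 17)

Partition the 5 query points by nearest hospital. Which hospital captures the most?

(4, 1) — d² to each: A:628, B:962, C:360, D:745, E:10, F:1258, G:101 → nearest is E
(29, 16) — d² to each: A:18, B:392, C:370, D:5, E:680, F:148, G:601 → nearest is D
(30, 27) — d² to each: A:212, B:234, C:464, D:173, E:1154, F:10, G:881 → nearest is F
(6, 16) — d² to each: A:409, B:277, C:25, D:488, E:197, F:585, G:26 → nearest is C
(30, 17) — d² to each: A:32, B:394, C:404, D:13, E:754, F:130, G:661 → nearest is D
Tally — C:1, D:2, E:1, F:1. D captures the most (2).

D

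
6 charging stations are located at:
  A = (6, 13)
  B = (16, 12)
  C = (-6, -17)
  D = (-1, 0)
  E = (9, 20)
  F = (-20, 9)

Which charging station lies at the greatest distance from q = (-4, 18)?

Compare squared distances (the ordering matches that of the actual distances):
|qA|² = (-4−6)² + (18−13)² = 100 + 25 = 125
|qB|² = (-4−16)² + (18−12)² = 400 + 36 = 436
|qC|² = (-4−(-6))² + (18−(-17))² = 4 + 1225 = 1229
|qD|² = (-4−(-1))² + (18−0)² = 9 + 324 = 333
|qE|² = (-4−9)² + (18−20)² = 169 + 4 = 173
|qF|² = (-4−(-20))² + (18−9)² = 256 + 81 = 337
The largest is to C.

C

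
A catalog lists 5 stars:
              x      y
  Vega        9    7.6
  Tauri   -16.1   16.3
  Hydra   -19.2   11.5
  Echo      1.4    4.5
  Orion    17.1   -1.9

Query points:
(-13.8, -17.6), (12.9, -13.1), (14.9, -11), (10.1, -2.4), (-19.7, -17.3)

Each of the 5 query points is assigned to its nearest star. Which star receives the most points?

(-13.8, -17.6) — d² to each: Vega:1154.88, Tauri:1154.5, Hydra:875.97, Echo:719.45, Orion:1201.3 → nearest is Echo
(12.9, -13.1) — d² to each: Vega:443.7, Tauri:1705.36, Hydra:1635.57, Echo:442.01, Orion:143.08 → nearest is Orion
(14.9, -11) — d² to each: Vega:380.77, Tauri:1706.29, Hydra:1669.06, Echo:422.5, Orion:87.65 → nearest is Orion
(10.1, -2.4) — d² to each: Vega:101.21, Tauri:1036.13, Hydra:1051.7, Echo:123.3, Orion:49.25 → nearest is Orion
(-19.7, -17.3) — d² to each: Vega:1443.7, Tauri:1141.92, Hydra:829.69, Echo:920.45, Orion:1591.4 → nearest is Hydra
Tally — Hydra:1, Echo:1, Orion:3. Orion captures the most (3).

Orion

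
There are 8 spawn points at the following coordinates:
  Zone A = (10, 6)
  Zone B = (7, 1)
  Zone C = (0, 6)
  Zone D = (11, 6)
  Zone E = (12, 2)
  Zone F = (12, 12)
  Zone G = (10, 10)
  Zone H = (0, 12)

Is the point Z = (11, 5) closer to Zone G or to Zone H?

Compare squared distances:
d²(Z, Zone G) = (11−10)² + (5−10)² = 1 + 25 = 26
d²(Z, Zone H) = (11−0)² + (5−12)² = 121 + 49 = 170
26 < 170, so Zone G is closer.

Zone G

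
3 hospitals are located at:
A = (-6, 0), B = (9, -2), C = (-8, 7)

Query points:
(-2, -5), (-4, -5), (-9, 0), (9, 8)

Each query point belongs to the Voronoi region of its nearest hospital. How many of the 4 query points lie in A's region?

(-2, -5) — d² to each: A:41, B:130, C:180 → nearest is A
(-4, -5) — d² to each: A:29, B:178, C:160 → nearest is A
(-9, 0) — d² to each: A:9, B:328, C:50 → nearest is A
(9, 8) — d² to each: A:289, B:100, C:290 → nearest is B
3 of the 4 points have A as nearest.

3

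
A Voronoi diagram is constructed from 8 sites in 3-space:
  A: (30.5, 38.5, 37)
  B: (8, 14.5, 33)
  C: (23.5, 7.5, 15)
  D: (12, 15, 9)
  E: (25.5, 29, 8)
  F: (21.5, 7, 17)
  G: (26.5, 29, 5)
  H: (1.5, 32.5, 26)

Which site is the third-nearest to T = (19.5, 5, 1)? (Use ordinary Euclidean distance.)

F

Squared Euclidean distances:
|TA|² = 121 + 1122.25 + 1296 = 2539.25
|TB|² = 132.25 + 90.25 + 1024 = 1246.5
|TC|² = 16 + 6.25 + 196 = 218.25
|TD|² = 56.25 + 100 + 64 = 220.25
|TE|² = 36 + 576 + 49 = 661
|TF|² = 4 + 4 + 256 = 264
|TG|² = 49 + 576 + 16 = 641
|TH|² = 324 + 756.25 + 625 = 1705.25
Sorted ascending: C, D, F, G, … — the third-nearest is F.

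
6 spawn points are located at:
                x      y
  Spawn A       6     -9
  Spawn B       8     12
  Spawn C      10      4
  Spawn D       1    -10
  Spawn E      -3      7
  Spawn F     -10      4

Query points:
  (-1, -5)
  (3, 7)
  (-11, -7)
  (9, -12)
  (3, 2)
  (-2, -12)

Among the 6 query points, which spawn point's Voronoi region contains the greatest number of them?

Spawn D

(-1, -5) — d² to each: Spawn A:65, Spawn B:370, Spawn C:202, Spawn D:29, Spawn E:148, Spawn F:162 → nearest is Spawn D
(3, 7) — d² to each: Spawn A:265, Spawn B:50, Spawn C:58, Spawn D:293, Spawn E:36, Spawn F:178 → nearest is Spawn E
(-11, -7) — d² to each: Spawn A:293, Spawn B:722, Spawn C:562, Spawn D:153, Spawn E:260, Spawn F:122 → nearest is Spawn F
(9, -12) — d² to each: Spawn A:18, Spawn B:577, Spawn C:257, Spawn D:68, Spawn E:505, Spawn F:617 → nearest is Spawn A
(3, 2) — d² to each: Spawn A:130, Spawn B:125, Spawn C:53, Spawn D:148, Spawn E:61, Spawn F:173 → nearest is Spawn C
(-2, -12) — d² to each: Spawn A:73, Spawn B:676, Spawn C:400, Spawn D:13, Spawn E:362, Spawn F:320 → nearest is Spawn D
Tally — Spawn A:1, Spawn C:1, Spawn D:2, Spawn E:1, Spawn F:1. Spawn D captures the most (2).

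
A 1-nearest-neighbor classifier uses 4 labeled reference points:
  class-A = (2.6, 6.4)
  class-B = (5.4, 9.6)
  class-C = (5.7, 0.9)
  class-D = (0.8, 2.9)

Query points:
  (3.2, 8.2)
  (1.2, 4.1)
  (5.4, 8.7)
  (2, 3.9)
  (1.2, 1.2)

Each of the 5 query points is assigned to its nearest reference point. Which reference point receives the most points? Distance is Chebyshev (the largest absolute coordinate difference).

class-D

(3.2, 8.2) — d to each: class-A:1.8, class-B:2.2, class-C:7.3, class-D:5.3 → nearest is class-A
(1.2, 4.1) — d to each: class-A:2.3, class-B:5.5, class-C:4.5, class-D:1.2 → nearest is class-D
(5.4, 8.7) — d to each: class-A:2.8, class-B:0.9, class-C:7.8, class-D:5.8 → nearest is class-B
(2, 3.9) — d to each: class-A:2.5, class-B:5.7, class-C:3.7, class-D:1.2 → nearest is class-D
(1.2, 1.2) — d to each: class-A:5.2, class-B:8.4, class-C:4.5, class-D:1.7 → nearest is class-D
Tally — class-A:1, class-B:1, class-D:3. class-D captures the most (3).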